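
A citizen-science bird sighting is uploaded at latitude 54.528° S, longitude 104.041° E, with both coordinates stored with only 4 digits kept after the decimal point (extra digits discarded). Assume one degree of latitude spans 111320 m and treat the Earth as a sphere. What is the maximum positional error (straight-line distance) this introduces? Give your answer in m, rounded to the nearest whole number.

13 m

Truncating at 4 decimal places can drop up to a full unit in the last place, so each coordinate may be off by as much as 0.0001°.
Latitude error → 0.0001 × 111320 = 11.132 m along the meridian.
East–west component at 54.528°: 0.0001° × 111320 × cos 54.528° ≈ 0.0001 × 64599.6 ≈ 6.45996 m.
Worst case both components are at the extreme and orthogonal: √(11.132² + 6.45996²) ≈ 12.8706 m.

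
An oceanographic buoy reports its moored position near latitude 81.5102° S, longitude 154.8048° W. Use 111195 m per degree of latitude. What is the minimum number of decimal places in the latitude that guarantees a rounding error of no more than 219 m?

One degree of latitude covers 111195 m.
With N decimal places the half-ulp bound is 0.5·10⁻ᴺ°, or 0.5·10⁻ᴺ × 111195 m on the ground.
Need 0.5 × 111195 × 10⁻ᴺ ≤ 219 → 10⁻ᴺ ≤ 3.939e-03, so N ≥ 2.40.
At 2 places the error can reach 556 m, but 3 places keeps it to 55.6 m.

3 decimal places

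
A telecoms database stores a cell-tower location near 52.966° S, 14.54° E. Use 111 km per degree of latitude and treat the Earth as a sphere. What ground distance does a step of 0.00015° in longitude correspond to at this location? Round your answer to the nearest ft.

33 ft

At 52.966° a degree of longitude is 111000 × cos 52.966° ≈ 66854.1 m, so 0.00015° corresponds to 10.0281 m.
Converting: 10.0281 m × 3.2808 ft/m ≈ 32.901 ft.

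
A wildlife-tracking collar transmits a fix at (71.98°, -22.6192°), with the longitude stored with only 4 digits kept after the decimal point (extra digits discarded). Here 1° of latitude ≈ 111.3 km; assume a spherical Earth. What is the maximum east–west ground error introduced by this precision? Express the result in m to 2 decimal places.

3.44 m

Truncating at 4 decimal places can drop up to a full unit in the last place, so the longitude may be off by as much as 0.0001°.
Parallels shrink by cos φ, so at 71.98° a degree of longitude is 111300 × 0.3093 ≈ 34430.5 m.
So at most 0.0001° × 34430.5 ≈ 3.44305 m east–west.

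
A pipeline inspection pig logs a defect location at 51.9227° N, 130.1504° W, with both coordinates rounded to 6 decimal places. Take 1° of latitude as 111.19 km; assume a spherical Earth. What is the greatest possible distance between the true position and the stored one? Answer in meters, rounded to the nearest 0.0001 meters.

Rounding to 6 decimal places leaves each coordinate within ±5e-07° of the true value.
North–south component: 5e-07° × 111190 = 0.055595 m.
East–west component at 51.9227°: 5e-07° × 111190 × cos 51.9227° ≈ 5e-07 × 68573.5 ≈ 0.0342868 m.
Combining orthogonally: (0.055595² + 0.0342868²)^½ ≈ 0.0653176 m.

0.0653 meters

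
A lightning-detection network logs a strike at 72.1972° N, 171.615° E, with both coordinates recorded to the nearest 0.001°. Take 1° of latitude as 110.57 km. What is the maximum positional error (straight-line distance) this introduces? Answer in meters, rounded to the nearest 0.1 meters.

Rounding to 3 decimal places leaves each coordinate within ±0.0005° of the true value.
N–S: 0.0005° × 110570 m/° = 55.285 m.
E–W at 72.1972°: 0.0005° × 110570 × cos 72.1972° = 0.0005 × 110570 × 0.3057 ≈ 16.9029 m.
The two errors are perpendicular, so the maximum displacement is √(55.285² + 16.9029²) ≈ 57.8112 m.

57.8 meters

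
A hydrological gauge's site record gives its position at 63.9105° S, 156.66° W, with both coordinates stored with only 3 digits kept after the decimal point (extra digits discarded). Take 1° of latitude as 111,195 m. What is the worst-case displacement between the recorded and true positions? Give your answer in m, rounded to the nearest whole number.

Truncating at 3 decimal places can drop up to a full unit in the last place, so each coordinate may be off by as much as 0.001°.
North–south component: 0.001° × 111195 = 111.195 m.
Longitude error → 0.001 × 111195 × cos 63.9105° = 0.001 × 111195 × 0.4398 ≈ 48.9007 m.
The two errors are perpendicular, so the maximum displacement is √(111.195² + 48.9007²) ≈ 121.473 m.

121 m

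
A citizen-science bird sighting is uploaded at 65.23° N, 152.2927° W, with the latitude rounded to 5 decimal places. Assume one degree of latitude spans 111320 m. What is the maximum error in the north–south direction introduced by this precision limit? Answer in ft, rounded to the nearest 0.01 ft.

Rounding to 5 decimal places leaves the latitude within ±5e-06° of the true value.
Along the meridian that is 5e-06° × 111320 m/° = 0.5566 m.
Converting: 0.5566 m × 3.2808 ft/m ≈ 1.8261 ft.

1.83 ft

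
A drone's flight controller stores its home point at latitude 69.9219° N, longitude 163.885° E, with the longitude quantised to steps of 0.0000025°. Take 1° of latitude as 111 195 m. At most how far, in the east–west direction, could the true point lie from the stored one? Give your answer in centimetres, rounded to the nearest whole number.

With a 0.0000025° grid the true value lies within half a step, ±0.0000025°/2 = ±1.25e-06°, of the stored one.
Parallels shrink by cos φ, so at 69.9219° a degree of longitude is 111195 × 0.3433 ≈ 38173.3 m.
East–west error: 1.25e-06° × 38173.3 m/° ≈ 0.0477167 m.
That is 0.0477167 m = 4.7717 cm.

5 centimetres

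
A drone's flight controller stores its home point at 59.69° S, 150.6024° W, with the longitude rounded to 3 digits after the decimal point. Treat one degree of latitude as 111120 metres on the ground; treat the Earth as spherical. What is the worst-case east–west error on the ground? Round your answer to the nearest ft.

Rounding to 3 decimal places leaves the longitude within ±0.0005° of the true value.
At latitude 59.69° a degree of longitude spans 111120 m × cos 59.69° = 111120 × 0.5047 ≈ 56079.9 m.
Maximum E–W displacement: 0.0005 × 56079.9 = 28.0399 m.
In feet: 28.0399 m ÷ 0.3048 ≈ 91.995 ft.

92 ft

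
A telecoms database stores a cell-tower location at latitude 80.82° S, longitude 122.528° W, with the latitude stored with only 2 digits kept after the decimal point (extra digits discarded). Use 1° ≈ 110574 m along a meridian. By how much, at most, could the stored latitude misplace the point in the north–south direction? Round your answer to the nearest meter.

Truncating at 2 decimal places can drop up to a full unit in the last place, so the latitude may be off by as much as 0.01°.
Along the meridian that is 0.01° × 110574 m/° = 1105.74 m.

1106 meters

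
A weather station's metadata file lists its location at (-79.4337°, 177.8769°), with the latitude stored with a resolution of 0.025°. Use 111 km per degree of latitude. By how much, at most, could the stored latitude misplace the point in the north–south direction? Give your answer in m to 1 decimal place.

1387.5 m

With a 0.025° grid the true value lies within half a step, ±0.025°/2 = ±0.0125°, of the stored one.
So the N–S error is at most 0.0125 × 111000 = 1387.5 m.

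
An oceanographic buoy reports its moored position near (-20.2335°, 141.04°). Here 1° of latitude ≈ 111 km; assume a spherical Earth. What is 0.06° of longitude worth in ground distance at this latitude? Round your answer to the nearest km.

6 km

0.06° of longitude at 20.2335° is 0.06 × 111000 × cos 20.2335° ≈ 0.06 × 104150 = 6249.02 m.
That is 6249.02 m = 6.249 km.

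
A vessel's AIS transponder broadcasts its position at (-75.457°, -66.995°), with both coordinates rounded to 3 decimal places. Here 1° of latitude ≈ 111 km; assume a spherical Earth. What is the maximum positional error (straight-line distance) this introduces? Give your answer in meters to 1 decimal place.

Rounding to 3 decimal places leaves each coordinate within ±0.0005° of the true value.
N–S: 0.0005° × 111000 m/° = 55.5 m.
Longitude error → 0.0005 × 111000 × cos 75.457° = 0.0005 × 111000 × 0.2511 ≈ 13.9364 m.
Combining orthogonally: (55.5² + 13.9364²)^½ ≈ 57.223 m.

57.2 meters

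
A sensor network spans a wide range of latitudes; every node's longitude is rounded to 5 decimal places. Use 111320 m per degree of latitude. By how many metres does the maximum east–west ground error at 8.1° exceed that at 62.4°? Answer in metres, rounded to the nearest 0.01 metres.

0.29 metres

Rounding to 5 decimal places leaves the longitude within ±5e-06° of the true value.
At 8.1°: 5e-06° × 111320 × cos 8.1° = 5e-06 × 111320 × 0.9900 ≈ 0.55105 m.
At 62.4°: 5e-06° × 111320 × cos 62.4° = 5e-06 × 111320 × 0.4633 ≈ 0.25787 m.
So the lower-latitude error exceeds the higher by 0.55105 − 0.25787 = 0.29318 m.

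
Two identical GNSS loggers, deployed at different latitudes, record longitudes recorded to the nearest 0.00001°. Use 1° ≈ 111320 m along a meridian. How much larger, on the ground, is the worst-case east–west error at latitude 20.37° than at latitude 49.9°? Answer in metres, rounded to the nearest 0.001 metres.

Rounding to 5 decimal places leaves the longitude within ±5e-06° of the true value.
Error at 20.37° = 5e-06° × 111320 × cos 20.37° ≈ 0.5566 × 0.9375 = 0.52179 m.
At 49.9°: 5e-06° × 111320 × cos 49.9° = 5e-06 × 111320 × 0.6441 ≈ 0.35852 m.
So the lower-latitude error exceeds the higher by 0.52179 − 0.35852 = 0.16327 m.

0.163 metres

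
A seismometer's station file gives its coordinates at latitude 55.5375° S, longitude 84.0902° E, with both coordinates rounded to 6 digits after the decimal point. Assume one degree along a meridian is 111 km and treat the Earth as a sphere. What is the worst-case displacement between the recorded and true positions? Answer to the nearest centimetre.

Rounding to 6 decimal places leaves each coordinate within ±5e-07° of the true value.
N–S: 5e-07° × 111000 m/° = 0.0555 m.
East–west component at 55.5375°: 5e-07° × 111000 × cos 55.5375° ≈ 5e-07 × 62811.2 ≈ 0.0314056 m.
The two errors are perpendicular, so the maximum displacement is √(0.0555² + 0.0314056²) ≈ 0.0637696 m.
That is 0.0637696 m = 6.377 cm.

6 centimetres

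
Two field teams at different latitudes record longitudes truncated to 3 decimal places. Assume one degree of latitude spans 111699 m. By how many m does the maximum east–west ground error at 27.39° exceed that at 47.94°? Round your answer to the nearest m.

24 m

Truncating at 3 decimal places can drop up to a full unit in the last place, so the longitude may be off by as much as 0.001°.
Error at 27.39° = 0.001° × 111699 × cos 27.39° ≈ 111.7 × 0.8879 = 99.177 m.
Error at 47.94° = 0.001° × 111699 × cos 47.94° ≈ 111.7 × 0.6699 = 74.828 m.
So the lower-latitude error exceeds the higher by 99.177 − 74.828 = 24.349 m.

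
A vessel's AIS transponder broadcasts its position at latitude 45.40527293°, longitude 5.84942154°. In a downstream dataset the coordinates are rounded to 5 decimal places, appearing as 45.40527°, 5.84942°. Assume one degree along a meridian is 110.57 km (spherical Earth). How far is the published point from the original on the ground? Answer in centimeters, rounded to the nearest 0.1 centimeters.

The latitude changed by +0.00000293° and the longitude by +0.00000154°.
N–S: 0.00000293° × 110570 m/° = 0.32397 m.
E–W at 45.4053°: 0.00000154° × 110570 × cos 45.4053° = 0.00000154 × 110570 × 0.7021 ≈ 0.11955 m.
Hypotenuse of the two orthogonal shifts: √(0.32397² + 0.11955²) = 0.345324 m.
That is 0.345324 m = 34.532 cm.

34.5 centimeters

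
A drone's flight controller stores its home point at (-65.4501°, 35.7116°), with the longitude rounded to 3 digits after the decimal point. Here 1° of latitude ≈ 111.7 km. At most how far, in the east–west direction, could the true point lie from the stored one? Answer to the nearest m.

Rounding to 3 decimal places leaves the longitude within ±0.0005° of the true value.
At latitude 65.4501° a degree of longitude spans 111700 m × cos 65.4501° = 111700 × 0.4155 ≈ 46409.7 m.
Maximum E–W displacement: 0.0005 × 46409.7 = 23.2049 m.

23 m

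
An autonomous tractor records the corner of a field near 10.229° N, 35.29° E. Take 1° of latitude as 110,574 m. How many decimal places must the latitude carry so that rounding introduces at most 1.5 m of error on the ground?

One degree of latitude covers 110574 m.
Rounding to N decimal places gives at most 0.5 × 10⁻ᴺ degrees of error, i.e. 0.5 × 10⁻ᴺ × 110574 m.
Need 0.5 × 110574 × 10⁻ᴺ ≤ 1.5 → 10⁻ᴺ ≤ 2.713e-05, so N ≥ 4.57.
At 4 places the error can reach 5.53 m, but 5 places keeps it to 0.553 m.

5 decimal places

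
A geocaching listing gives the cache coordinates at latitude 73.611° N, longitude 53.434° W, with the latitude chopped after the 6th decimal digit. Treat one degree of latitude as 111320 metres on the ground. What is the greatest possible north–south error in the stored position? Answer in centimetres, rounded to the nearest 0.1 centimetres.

Truncating at 6 decimal places can drop up to a full unit in the last place, so the latitude may be off by as much as 1e-06°.
So the N–S error is at most 1e-06 × 111320 = 0.11132 m.
That is 0.11132 m = 11.132 cm.

11.1 centimetres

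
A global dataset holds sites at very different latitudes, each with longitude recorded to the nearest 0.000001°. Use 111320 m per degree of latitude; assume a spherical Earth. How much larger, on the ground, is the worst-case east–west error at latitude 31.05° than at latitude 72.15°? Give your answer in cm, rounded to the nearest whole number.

Rounding to 6 decimal places leaves the longitude within ±5e-07° of the true value.
At 31.05°: 5e-07° × 111320 × cos 31.05° = 5e-07 × 111320 × 0.8567 ≈ 0.047685 m.
At 72.15°: 5e-07° × 111320 × cos 72.15° = 5e-07 × 111320 × 0.3065 ≈ 0.017061 m.
So the lower-latitude error exceeds the higher by 0.047685 − 0.017061 = 0.030624 m.
That is 0.0306237 m = 3.0624 cm.

3 cm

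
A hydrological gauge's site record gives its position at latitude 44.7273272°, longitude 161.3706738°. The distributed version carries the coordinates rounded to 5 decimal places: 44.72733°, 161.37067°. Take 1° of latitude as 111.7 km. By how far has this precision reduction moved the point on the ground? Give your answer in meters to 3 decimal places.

0.434 meters

The latitude changed by -0.0000028° and the longitude by +0.0000038°.
North–south shift: -0.0000028 × 111700 = -0.31276 m.
E–W at 44.7273°: 0.0000038° × 111700 × cos 44.7273° = 0.0000038 × 111700 × 0.7105 ≈ 0.301563 m.
Combined displacement = (0.31276² + 0.301563²)^½ ≈ 0.434464 m.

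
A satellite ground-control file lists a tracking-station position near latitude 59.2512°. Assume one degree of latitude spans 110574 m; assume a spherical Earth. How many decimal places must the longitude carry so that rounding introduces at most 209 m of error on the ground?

At 59.2512° one degree of longitude covers 110574 × cos 59.2512° ≈ 110574 × 0.5113 ≈ 56533.7 m.
N decimal places → at most half a unit in the last place, 0.5 × 10⁻ᴺ° = 56533.7/2 × 10⁻ᴺ m.
Need 0.5 × 56533.7 × 10⁻ᴺ ≤ 209 → 10⁻ᴺ ≤ 7.394e-03, so N ≥ 2.13.
So 3 decimal places suffice (28.3 m); 2 would allow up to 283 m.

3 decimal places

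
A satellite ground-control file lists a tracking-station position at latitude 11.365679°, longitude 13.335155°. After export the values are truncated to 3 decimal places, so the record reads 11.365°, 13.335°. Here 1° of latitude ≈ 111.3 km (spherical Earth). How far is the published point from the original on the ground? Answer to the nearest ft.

254 ft

Δlat = 11.365679 − 11.365 = +0.000679°; Δlon = 13.335155 − 13.335 = +0.000155°.
N–S: 0.000679° × 111300 m/° = 75.5727 m.
East–west at this latitude: 0.000155° × 111300 × cos 11.365° ≈ 0.000155 × 109118 = 16.9132 m.
Combined displacement = (75.5727² + 16.9132²)^½ ≈ 77.4422 m.
Converting: 77.4422 m × 3.2808 ft/m ≈ 254.08 ft.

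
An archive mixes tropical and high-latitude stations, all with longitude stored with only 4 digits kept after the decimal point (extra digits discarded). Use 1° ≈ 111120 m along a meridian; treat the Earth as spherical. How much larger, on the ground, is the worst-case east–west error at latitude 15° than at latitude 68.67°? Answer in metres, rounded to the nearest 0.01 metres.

6.69 metres

Truncating at 4 decimal places can drop up to a full unit in the last place, so the longitude may be off by as much as 0.0001°.
At 15°: 0.0001° × 111120 × cos 15° = 0.0001 × 111120 × 0.9659 ≈ 10.733 m.
Error at 68.67° = 0.0001° × 111120 × cos 68.67° ≈ 11.112 × 0.3637 = 4.0419 m.
Difference: 10.733 − 4.0419 = 6.6915 m.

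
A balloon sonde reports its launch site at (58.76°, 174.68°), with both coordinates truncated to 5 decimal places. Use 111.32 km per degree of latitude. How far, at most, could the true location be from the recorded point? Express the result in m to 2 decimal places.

1.25 m

Truncating at 5 decimal places can drop up to a full unit in the last place, so each coordinate may be off by as much as 1e-05°.
North–south component: 1e-05° × 111320 = 1.1132 m.
Longitude error → 1e-05 × 111320 × cos 58.76° = 1e-05 × 111320 × 0.5186 ≈ 0.577332 m.
Worst case both components are at the extreme and orthogonal: √(1.1132² + 0.577332²) ≈ 1.254 m.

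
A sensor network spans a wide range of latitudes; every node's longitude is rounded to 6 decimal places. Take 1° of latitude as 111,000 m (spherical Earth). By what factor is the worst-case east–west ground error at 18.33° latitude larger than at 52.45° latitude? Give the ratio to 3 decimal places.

Rounding to 6 decimal places leaves the longitude within ±5e-07° of the true value.
Error at 18.33° = 5e-07° × 111000 × cos 18.33° ≈ 0.0555 × 0.9493 = 0.052684 m.
At 52.45°: 5e-07° × 111000 × cos 52.45° = 5e-07 × 111000 × 0.6095 ≈ 0.033825 m.
The ratio reduces to cos 18.33° / cos 52.45° = 0.9493/0.6095 ≈ 1.5576.

1.558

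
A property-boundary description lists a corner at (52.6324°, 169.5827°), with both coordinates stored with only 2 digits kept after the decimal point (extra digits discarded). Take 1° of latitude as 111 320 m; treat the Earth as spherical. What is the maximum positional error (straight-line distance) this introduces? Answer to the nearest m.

1302 m

Truncating at 2 decimal places can drop up to a full unit in the last place, so each coordinate may be off by as much as 0.01°.
N–S: 0.01° × 111320 m/° = 1113.2 m.
E–W at 52.6324°: 0.01° × 111320 × cos 52.6324° = 0.01 × 111320 × 0.6069 ≈ 675.631 m.
The two errors are perpendicular, so the maximum displacement is √(1113.2² + 675.631²) ≈ 1302.19 m.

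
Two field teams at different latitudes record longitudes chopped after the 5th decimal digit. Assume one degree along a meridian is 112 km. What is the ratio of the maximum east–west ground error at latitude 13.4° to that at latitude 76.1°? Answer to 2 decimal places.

4.05

Truncating at 5 decimal places can drop up to a full unit in the last place, so the longitude may be off by as much as 1e-05°.
Error at 13.4° = 1e-05° × 112000 × cos 13.4° ≈ 1.12 × 0.9728 = 1.0895 m.
Error at 76.1° = 1e-05° × 112000 × cos 76.1° ≈ 1.12 × 0.2402 = 0.26906 m.
The ratio reduces to cos 13.4° / cos 76.1° = 0.9728/0.2402 ≈ 4.0494.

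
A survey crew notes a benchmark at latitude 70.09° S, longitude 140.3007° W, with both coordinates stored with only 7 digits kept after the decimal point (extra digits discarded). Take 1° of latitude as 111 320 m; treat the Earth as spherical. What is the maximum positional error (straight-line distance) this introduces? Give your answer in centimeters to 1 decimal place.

1.2 centimeters

Truncating at 7 decimal places can drop up to a full unit in the last place, so each coordinate may be off by as much as 1e-07°.
Latitude error → 1e-07 × 111320 = 0.011132 m along the meridian.
E–W at 70.09°: 1e-07° × 111320 × cos 70.09° = 1e-07 × 111320 × 0.3405 ≈ 0.00379093 m.
The two errors are perpendicular, so the maximum displacement is √(0.011132² + 0.00379093²) ≈ 0.0117598 m.
That is 0.0117598 m = 1.176 cm.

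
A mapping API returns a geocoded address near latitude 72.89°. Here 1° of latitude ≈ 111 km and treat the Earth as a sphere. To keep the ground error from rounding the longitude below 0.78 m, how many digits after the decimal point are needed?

5

At 72.89° one degree of longitude covers 111000 × cos 72.89° ≈ 111000 × 0.2942 ≈ 32657 m.
N decimal places → at most half a unit in the last place, 0.5 × 10⁻ᴺ° = 32657/2 × 10⁻ᴺ m.
Setting 16328.5 × 10⁻ᴺ ≤ 0.78 gives 10ᴺ ≥ 2.093e+04, i.e. N ≥ 4.32.
So 5 decimal places suffice (0.163 m); 4 would allow up to 1.63 m.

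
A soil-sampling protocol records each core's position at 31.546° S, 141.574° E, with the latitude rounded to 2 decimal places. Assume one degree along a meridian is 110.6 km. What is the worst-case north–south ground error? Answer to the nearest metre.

553 metres

Rounding to 2 decimal places leaves the latitude within ±0.005° of the true value.
Along the meridian that is 0.005° × 110600 m/° = 553 m.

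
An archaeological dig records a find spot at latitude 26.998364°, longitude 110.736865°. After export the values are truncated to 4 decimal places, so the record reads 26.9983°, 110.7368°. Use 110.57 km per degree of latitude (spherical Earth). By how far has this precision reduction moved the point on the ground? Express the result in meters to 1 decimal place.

Δlat = 26.998364 − 26.9983 = +0.000064°; Δlon = 110.736865 − 110.7368 = +0.000065°.
N–S: 0.000064° × 110570 m/° = 7.07648 m.
East–west at this latitude: 0.000065° × 110570 × cos 26.9983° ≈ 0.000065 × 98520.1 = 6.40381 m.
Hypotenuse of the two orthogonal shifts: √(7.07648² + 6.40381²) = 9.54386 m.

9.5 meters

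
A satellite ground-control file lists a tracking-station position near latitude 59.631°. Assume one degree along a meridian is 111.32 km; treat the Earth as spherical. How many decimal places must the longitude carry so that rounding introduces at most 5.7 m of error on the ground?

At 59.631° one degree of longitude covers 111320 × cos 59.631° ≈ 111320 × 0.5056 ≈ 56279.7 m.
With N decimal places the half-ulp bound is 0.5·10⁻ᴺ°, or 0.5·10⁻ᴺ × 56279.7 m on the ground.
Setting 28139.9 × 10⁻ᴺ ≤ 5.7 gives 10ᴺ ≥ 4937, i.e. N ≥ 3.69.
N = 3 would give 28.1 m (too coarse); N = 4 gives 2.81 m ≤ 5.7 m.

4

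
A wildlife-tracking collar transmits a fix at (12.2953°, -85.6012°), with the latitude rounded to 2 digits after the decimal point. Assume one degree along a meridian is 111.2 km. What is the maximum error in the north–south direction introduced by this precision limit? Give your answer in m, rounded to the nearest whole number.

556 m

Rounding to 2 decimal places leaves the latitude within ±0.005° of the true value.
North–south distance: 0.005° × 111200 m/° = 556 m.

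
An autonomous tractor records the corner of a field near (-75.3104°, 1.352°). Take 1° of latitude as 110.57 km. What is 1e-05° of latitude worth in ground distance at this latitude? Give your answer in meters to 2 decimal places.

Along a meridian 1e-05° is 1e-05 × 110570 = 1.1057 m.

1.11 meters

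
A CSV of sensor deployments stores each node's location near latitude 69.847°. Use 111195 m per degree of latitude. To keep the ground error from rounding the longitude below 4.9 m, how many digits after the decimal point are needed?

At 69.847° one degree of longitude covers 111195 × cos 69.847° ≈ 111195 × 0.3445 ≈ 38309.8 m.
Rounding to N decimal places gives at most 0.5 × 10⁻ᴺ degrees of error, i.e. 0.5 × 10⁻ᴺ × 38309.8 m.
Setting 19154.9 × 10⁻ᴺ ≤ 4.9 gives 10ᴺ ≥ 3909, i.e. N ≥ 3.59.
So 4 decimal places suffice (1.92 m); 3 would allow up to 19.2 m.

4 decimal places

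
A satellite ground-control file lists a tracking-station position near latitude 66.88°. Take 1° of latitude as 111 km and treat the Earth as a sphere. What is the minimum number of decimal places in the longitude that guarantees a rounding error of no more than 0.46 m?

At 66.88° one degree of longitude covers 111000 × cos 66.88° ≈ 111000 × 0.3927 ≈ 43585.1 m.
With N decimal places the half-ulp bound is 0.5·10⁻ᴺ°, or 0.5·10⁻ᴺ × 43585.1 m on the ground.
Need 0.5 × 43585.1 × 10⁻ᴺ ≤ 0.46 → 10⁻ᴺ ≤ 2.111e-05, so N ≥ 4.68.
At 4 places the error can reach 2.18 m, but 5 places keeps it to 0.218 m.

5 decimal places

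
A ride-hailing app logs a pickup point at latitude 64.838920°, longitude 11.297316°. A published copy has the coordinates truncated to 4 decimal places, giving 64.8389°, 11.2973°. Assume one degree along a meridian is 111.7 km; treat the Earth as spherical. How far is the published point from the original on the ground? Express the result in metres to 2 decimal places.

The latitude changed by +0.000020° and the longitude by +0.000016°.
N–S: 0.000020° × 111700 m/° = 2.234 m.
E–W at 64.8389°: 0.000016° × 111700 × cos 64.8389° = 0.000016 × 111700 × 0.4252 ≈ 0.759855 m.
Distance: √(2.234² + 0.759855²) ≈ 2.35969 m.

2.36 metres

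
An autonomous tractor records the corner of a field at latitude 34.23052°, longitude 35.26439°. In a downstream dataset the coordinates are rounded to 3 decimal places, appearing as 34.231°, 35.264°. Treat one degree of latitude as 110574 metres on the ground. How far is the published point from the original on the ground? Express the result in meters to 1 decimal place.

The latitude changed by -0.00048° and the longitude by +0.00039°.
N–S: -0.00048° × 110574 m/° = -53.0755 m.
E–W at 34.231°: 0.00039° × 110574 × cos 34.231° = 0.00039 × 110574 × 0.8268 ≈ 35.6538 m.
Hypotenuse of the two orthogonal shifts: √(53.0755² + 35.6538²) = 63.9391 m.

63.9 meters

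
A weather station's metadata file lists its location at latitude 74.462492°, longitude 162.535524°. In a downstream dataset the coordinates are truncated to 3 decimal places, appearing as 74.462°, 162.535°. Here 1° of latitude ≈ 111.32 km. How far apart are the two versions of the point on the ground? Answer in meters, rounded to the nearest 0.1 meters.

The latitude changed by +0.000492° and the longitude by +0.000524°.
North–south shift: 0.000492 × 111320 = 54.7694 m.
E–W at 74.462°: 0.000524° × 111320 × cos 74.462° = 0.000524 × 111320 × 0.2679 ≈ 15.6257 m.
Combined displacement = (54.7694² + 15.6257²)^½ ≈ 56.9549 m.

57.0 meters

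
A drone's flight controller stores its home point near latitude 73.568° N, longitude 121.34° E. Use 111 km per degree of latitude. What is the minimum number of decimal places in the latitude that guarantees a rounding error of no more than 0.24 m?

6 decimal places

One degree of latitude covers 111000 m.
Rounding to N decimal places gives at most 0.5 × 10⁻ᴺ degrees of error, i.e. 0.5 × 10⁻ᴺ × 111000 m.
Setting 55500 × 10⁻ᴺ ≤ 0.24 gives 10ᴺ ≥ 2.312e+05, i.e. N ≥ 5.36.
At 5 places the error can reach 0.555 m, but 6 places keeps it to 0.0555 m.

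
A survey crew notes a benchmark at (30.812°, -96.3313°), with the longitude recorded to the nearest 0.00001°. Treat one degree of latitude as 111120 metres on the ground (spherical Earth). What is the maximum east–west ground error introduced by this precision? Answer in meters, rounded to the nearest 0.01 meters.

Rounding to 5 decimal places leaves the longitude within ±5e-06° of the true value.
Parallels shrink by cos φ, so at 30.812° a degree of longitude is 111120 × 0.8589 ≈ 95435.7 m.
So at most 5e-06° × 95435.7 ≈ 0.477179 m east–west.

0.48 meters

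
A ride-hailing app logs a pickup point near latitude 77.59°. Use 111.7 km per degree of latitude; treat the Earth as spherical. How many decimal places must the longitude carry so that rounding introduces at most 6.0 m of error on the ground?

4 decimal places

At 77.59° one degree of longitude covers 111700 × cos 77.59° ≈ 111700 × 0.2149 ≈ 24005 m.
With N decimal places the half-ulp bound is 0.5·10⁻ᴺ°, or 0.5·10⁻ᴺ × 24005 m on the ground.
Setting 12002.5 × 10⁻ᴺ ≤ 6.0 gives 10ᴺ ≥ 2000, i.e. N ≥ 3.30.
N = 3 would give 12 m (too coarse); N = 4 gives 1.2 m ≤ 6.0 m.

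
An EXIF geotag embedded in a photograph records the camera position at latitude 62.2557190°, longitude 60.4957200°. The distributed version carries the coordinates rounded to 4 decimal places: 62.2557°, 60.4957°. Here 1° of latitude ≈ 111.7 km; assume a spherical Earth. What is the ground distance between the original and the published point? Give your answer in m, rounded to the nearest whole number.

2 m

Δlat = 62.2557190 − 62.2557 = +0.0000190°; Δlon = 60.4957200 − 60.4957 = +0.0000200°.
N–S: 0.0000190° × 111700 m/° = 2.1223 m.
East–west at this latitude: 0.0000200° × 111700 × cos 62.2557° ≈ 0.0000200 × 51999.3 = 1.03999 m.
Distance: √(2.1223² + 1.03999²) ≈ 2.36341 m.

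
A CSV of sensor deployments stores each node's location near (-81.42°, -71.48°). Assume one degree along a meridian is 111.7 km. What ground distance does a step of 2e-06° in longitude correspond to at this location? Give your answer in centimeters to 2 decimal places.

3.33 centimeters

One degree of longitude here spans 111700 × cos 81.42° = 111700 × 0.1492 ≈ 16664.5 m; 2e-06° of that is 0.0333291 m.
That is 0.0333291 m = 3.3329 cm.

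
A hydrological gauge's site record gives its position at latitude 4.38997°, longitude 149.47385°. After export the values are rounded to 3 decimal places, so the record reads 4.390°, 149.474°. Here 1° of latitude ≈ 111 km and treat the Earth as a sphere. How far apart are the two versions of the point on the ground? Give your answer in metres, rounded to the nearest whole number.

The latitude changed by -0.00003° and the longitude by -0.00015°.
North–south shift: -0.00003 × 111000 = -3.33 m.
E–W at 4.39°: -0.00015° × 111000 × cos 4.39° = -0.00015 × 111000 × 0.9971 ≈ -16.6012 m.
Hypotenuse of the two orthogonal shifts: √(3.33² + 16.6012²) = 16.9318 m.

17 metres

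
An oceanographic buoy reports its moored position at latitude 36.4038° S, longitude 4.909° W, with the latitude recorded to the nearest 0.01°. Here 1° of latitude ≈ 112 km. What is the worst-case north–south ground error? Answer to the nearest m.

Rounding to 2 decimal places leaves the latitude within ±0.005° of the true value.
Along the meridian that is 0.005° × 112000 m/° = 560 m.

560 m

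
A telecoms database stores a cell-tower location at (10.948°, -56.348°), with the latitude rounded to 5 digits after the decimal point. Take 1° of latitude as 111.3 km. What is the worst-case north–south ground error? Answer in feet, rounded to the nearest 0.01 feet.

Rounding to 5 decimal places leaves the latitude within ±5e-06° of the true value.
North–south distance: 5e-06° × 111300 m/° = 0.5565 m.
In feet: 0.5565 m ÷ 0.3048 ≈ 1.8258 ft.

1.83 feet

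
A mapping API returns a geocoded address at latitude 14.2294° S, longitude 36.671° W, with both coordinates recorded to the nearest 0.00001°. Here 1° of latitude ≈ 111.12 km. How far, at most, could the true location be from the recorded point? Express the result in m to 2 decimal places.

0.77 m

Rounding to 5 decimal places leaves each coordinate within ±5e-06° of the true value.
Latitude error → 5e-06 × 111120 = 0.5556 m along the meridian.
East–west component at 14.2294°: 5e-06° × 111120 × cos 14.2294° ≈ 5e-06 × 107711 ≈ 0.538554 m.
Worst case both components are at the extreme and orthogonal: √(0.5556² + 0.538554²) ≈ 0.773777 m.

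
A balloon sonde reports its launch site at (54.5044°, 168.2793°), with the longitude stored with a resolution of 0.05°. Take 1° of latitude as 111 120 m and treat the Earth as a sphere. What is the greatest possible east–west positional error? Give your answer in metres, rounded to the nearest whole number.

1613 metres

With a 0.05° grid the true value lies within half a step, ±0.05°/2 = ±0.025°, of the stored one.
Parallels shrink by cos φ, so at 54.5044° a degree of longitude is 111120 × 0.5806 ≈ 64520.8 m.
So at most 0.025° × 64520.8 ≈ 1613.02 m east–west.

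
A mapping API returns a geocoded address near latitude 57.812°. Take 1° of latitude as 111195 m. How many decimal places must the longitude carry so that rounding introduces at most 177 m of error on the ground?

3

At 57.812° one degree of longitude covers 111195 × cos 57.812° ≈ 111195 × 0.5327 ≈ 59233.5 m.
N decimal places → at most half a unit in the last place, 0.5 × 10⁻ᴺ° = 59233.5/2 × 10⁻ᴺ m.
Setting 29616.7 × 10⁻ᴺ ≤ 177 gives 10ᴺ ≥ 167.3, i.e. N ≥ 2.22.
So 3 decimal places suffice (29.6 m); 2 would allow up to 296 m.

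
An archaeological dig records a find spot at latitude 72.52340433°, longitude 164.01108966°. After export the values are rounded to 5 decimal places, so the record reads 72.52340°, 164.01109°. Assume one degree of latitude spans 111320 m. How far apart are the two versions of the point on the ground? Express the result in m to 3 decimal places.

The latitude changed by +0.00000433° and the longitude by -0.00000034°.
North–south shift: 0.00000433 × 111320 = 0.482016 m.
E–W at 72.5234°: -0.00000034° × 111320 × cos 72.5234° = -0.00000034 × 111320 × 0.3003 ≈ -0.0113666 m.
Hypotenuse of the two orthogonal shifts: √(0.482016² + 0.0113666²) = 0.48215 m.

0.482 m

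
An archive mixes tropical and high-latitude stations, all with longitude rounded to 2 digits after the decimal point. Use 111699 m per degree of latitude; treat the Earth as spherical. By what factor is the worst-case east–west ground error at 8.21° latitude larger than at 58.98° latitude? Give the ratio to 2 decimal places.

1.92

Rounding to 2 decimal places leaves the longitude within ±0.005° of the true value.
Error at 8.21° = 0.005° × 111699 × cos 8.21° ≈ 558.5 × 0.9898 = 552.77 m.
At 58.98°: 0.005° × 111699 × cos 58.98° = 0.005 × 111699 × 0.5153 ≈ 287.81 m.
The ratio reduces to cos 8.21° / cos 58.98° = 0.9898/0.5153 ≈ 1.9206.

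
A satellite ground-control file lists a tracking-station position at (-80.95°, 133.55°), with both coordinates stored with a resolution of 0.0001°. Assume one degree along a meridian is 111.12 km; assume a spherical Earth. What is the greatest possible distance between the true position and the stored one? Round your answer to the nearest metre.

6 metres

With a 0.0001° grid the true value lies within half a step, ±0.0001°/2 = ±5e-05°, of the stored one.
N–S: 5e-05° × 111120 m/° = 5.556 m.
Longitude error → 5e-05 × 111120 × cos 80.95° = 5e-05 × 111120 × 0.1573 ≈ 0.873938 m.
Combining orthogonally: (5.556² + 0.873938²)^½ ≈ 5.62431 m.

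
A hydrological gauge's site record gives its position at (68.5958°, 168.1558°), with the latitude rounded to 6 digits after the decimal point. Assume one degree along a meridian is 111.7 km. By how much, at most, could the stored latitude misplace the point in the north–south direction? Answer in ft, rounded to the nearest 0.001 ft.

0.183 ft

Rounding to 6 decimal places leaves the latitude within ±5e-07° of the true value.
So the N–S error is at most 5e-07 × 111700 = 0.05585 m.
Converting: 0.05585 m × 3.2808 ft/m ≈ 0.18323 ft.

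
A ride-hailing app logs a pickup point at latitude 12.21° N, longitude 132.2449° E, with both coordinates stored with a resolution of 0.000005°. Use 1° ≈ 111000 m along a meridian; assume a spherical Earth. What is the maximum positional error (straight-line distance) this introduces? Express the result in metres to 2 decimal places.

With a 0.000005° grid the true value lies within half a step, ±0.000005°/2 = ±2.5e-06°, of the stored one.
N–S: 2.5e-06° × 111000 m/° = 0.2775 m.
East–west component at 12.21°: 2.5e-06° × 111000 × cos 12.21° ≈ 2.5e-06 × 108489 ≈ 0.271223 m.
Worst case both components are at the extreme and orthogonal: √(0.2775² + 0.271223²) ≈ 0.388031 m.

0.39 metres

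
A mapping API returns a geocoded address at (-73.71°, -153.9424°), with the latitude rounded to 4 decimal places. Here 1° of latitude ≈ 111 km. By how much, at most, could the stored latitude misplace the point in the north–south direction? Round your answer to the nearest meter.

Rounding to 4 decimal places leaves the latitude within ±5e-05° of the true value.
Along the meridian that is 5e-05° × 111000 m/° = 5.55 m.

6 meters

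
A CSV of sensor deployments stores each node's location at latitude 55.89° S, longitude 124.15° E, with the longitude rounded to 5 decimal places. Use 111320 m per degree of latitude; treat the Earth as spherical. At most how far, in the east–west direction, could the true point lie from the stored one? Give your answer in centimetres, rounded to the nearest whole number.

Rounding to 5 decimal places leaves the longitude within ±5e-06° of the true value.
Parallels shrink by cos φ, so at 55.89° a degree of longitude is 111320 × 0.5608 ≈ 62426.4 m.
Maximum E–W displacement: 5e-06 × 62426.4 = 0.312132 m.
That is 0.312132 m = 31.213 cm.

31 centimetres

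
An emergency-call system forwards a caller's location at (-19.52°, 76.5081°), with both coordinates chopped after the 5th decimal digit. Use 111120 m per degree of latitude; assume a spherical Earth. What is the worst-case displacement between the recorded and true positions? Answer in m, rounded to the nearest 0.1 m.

Truncating at 5 decimal places can drop up to a full unit in the last place, so each coordinate may be off by as much as 1e-05°.
North–south component: 1e-05° × 111120 = 1.1112 m.
Longitude error → 1e-05 × 111120 × cos 19.52° = 1e-05 × 111120 × 0.9425 ≈ 1.04733 m.
The two errors are perpendicular, so the maximum displacement is √(1.1112² + 1.04733²) ≈ 1.52698 m.

1.5 m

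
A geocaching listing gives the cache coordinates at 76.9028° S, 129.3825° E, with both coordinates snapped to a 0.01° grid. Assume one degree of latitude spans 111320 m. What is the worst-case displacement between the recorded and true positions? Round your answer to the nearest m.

With a 0.01° grid the true value lies within half a step, ±0.01°/2 = ±0.005°, of the stored one.
Latitude error → 0.005 × 111320 = 556.6 m along the meridian.
E–W at 76.9028°: 0.005° × 111320 × cos 76.9028° = 0.005 × 111320 × 0.2266 ≈ 126.128 m.
Combining orthogonally: (556.6² + 126.128²)^½ ≈ 570.712 m.

571 m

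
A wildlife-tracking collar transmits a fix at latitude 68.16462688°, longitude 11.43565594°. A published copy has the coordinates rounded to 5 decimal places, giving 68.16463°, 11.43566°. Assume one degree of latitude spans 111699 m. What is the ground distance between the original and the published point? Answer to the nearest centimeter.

39 centimeters

Δlat = 68.16462688 − 68.16463 = -0.00000312°; Δlon = 11.43565594 − 11.43566 = -0.00000406°.
N–S: -0.00000312° × 111699 m/° = -0.348501 m.
East–west at this latitude: -0.00000406° × 111699 × cos 68.1646° ≈ -0.00000406 × 41545.4 = -0.168674 m.
Combined displacement = (0.348501² + 0.168674²)^½ ≈ 0.387174 m.
That is 0.387174 m = 38.717 cm.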